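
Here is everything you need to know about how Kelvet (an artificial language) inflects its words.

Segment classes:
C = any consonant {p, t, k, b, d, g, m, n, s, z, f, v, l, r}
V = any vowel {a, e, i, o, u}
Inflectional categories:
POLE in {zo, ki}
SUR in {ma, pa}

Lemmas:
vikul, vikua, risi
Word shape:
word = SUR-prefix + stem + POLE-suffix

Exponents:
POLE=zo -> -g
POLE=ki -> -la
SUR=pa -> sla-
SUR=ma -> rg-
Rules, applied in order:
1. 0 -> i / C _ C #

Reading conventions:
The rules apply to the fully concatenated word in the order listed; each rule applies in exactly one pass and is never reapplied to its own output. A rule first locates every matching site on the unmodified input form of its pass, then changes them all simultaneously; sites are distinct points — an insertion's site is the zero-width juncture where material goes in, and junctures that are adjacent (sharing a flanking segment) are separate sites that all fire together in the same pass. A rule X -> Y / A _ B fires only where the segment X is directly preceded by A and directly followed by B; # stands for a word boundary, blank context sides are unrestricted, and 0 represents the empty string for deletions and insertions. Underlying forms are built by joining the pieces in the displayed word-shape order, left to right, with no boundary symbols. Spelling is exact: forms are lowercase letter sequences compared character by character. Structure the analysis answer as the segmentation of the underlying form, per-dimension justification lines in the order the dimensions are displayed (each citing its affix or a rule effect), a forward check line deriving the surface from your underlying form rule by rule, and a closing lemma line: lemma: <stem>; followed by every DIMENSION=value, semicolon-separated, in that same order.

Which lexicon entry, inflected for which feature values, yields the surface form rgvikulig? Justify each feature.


underlying: rg-vikul-g
POLE=zo - signalled by the affix -g
SUR=ma - signalled by the affix rg-
check: rgvikulg -> rgvikulig
lemma: vikul; POLE=zo; SUR=ma


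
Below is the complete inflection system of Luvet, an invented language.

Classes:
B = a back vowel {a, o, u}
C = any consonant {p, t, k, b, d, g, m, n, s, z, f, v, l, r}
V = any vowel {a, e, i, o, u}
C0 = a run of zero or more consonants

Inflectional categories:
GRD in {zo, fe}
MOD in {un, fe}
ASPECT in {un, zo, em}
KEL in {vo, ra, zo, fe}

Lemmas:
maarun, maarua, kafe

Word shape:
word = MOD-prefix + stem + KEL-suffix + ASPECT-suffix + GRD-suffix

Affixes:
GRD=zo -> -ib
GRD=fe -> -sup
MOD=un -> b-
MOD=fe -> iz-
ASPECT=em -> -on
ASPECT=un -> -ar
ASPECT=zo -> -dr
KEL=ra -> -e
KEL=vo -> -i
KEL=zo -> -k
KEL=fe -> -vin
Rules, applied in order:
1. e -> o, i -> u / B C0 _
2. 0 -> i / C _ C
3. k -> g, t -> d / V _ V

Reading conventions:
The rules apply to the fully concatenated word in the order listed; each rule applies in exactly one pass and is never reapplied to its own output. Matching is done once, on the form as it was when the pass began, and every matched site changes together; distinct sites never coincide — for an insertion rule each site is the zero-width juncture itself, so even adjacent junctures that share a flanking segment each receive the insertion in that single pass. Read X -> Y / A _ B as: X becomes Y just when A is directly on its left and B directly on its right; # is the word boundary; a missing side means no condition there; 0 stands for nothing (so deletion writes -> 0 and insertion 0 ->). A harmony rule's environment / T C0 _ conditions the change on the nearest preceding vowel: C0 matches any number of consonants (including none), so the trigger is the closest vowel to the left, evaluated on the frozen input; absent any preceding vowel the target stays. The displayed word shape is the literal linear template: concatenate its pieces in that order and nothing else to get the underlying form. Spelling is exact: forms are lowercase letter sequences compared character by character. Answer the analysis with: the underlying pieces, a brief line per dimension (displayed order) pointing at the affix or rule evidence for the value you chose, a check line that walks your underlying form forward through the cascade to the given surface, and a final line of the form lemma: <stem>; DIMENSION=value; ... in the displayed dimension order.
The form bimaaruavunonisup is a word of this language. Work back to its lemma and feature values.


underlying: b-maarua-vin-on-sup
GRD=fe - signalled by the affix -sup
MOD=un - signalled by the affix b-
ASPECT=em - signalled by the affix -on
KEL=fe - signalled by the affix -vin
check: bmaaruavinonsup -> bmaaruavunonsup -> bimaaruavunonisup -> bimaaruavunonisup
lemma: maarua; GRD=fe; MOD=un; ASPECT=em; KEL=fe


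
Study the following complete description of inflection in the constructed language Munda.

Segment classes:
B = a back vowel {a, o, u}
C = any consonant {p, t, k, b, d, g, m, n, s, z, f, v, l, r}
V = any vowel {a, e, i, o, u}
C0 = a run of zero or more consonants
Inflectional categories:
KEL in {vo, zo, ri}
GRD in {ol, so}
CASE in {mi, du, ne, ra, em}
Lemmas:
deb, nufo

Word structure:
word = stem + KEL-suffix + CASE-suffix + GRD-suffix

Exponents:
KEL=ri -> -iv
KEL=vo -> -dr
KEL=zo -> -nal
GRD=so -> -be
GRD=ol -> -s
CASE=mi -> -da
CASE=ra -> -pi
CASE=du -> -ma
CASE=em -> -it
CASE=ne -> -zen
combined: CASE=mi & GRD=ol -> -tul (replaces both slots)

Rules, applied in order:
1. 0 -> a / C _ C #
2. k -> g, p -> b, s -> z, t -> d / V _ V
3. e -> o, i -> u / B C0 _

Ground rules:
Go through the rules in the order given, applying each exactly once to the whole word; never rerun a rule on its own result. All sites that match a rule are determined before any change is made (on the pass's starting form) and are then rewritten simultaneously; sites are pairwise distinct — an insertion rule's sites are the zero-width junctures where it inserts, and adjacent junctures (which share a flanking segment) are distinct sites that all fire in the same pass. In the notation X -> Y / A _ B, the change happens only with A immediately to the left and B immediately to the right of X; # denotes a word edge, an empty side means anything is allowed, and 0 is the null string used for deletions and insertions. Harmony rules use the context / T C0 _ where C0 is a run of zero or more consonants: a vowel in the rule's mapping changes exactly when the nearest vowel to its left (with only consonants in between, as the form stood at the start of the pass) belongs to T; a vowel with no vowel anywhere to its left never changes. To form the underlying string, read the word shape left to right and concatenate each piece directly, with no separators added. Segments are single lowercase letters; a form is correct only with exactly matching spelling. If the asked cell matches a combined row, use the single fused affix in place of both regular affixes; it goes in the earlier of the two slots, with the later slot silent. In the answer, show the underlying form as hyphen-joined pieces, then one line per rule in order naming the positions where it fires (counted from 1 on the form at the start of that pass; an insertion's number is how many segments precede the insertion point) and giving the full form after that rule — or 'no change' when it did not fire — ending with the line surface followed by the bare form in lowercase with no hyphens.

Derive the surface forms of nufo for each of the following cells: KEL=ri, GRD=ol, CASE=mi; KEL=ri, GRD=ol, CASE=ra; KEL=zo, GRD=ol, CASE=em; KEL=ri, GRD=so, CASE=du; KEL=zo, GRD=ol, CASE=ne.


cell KEL=ri, GRD=ol, CASE=mi:
underlying: nufo-iv-tul
1. 0 -> a / C _ C #: no change
2. k -> g, p -> b, s -> z, t -> d / V _ V: no change
3. e -> o, i -> u / B C0 _: fires at position(s) 5: nufouvtul
surface: nufouvtul

cell KEL=ri, GRD=ol, CASE=ra:
underlying: nufo-iv-pi-s
1. 0 -> a / C _ C #: no change
2. k -> g, p -> b, s -> z, t -> d / V _ V: no change
3. e -> o, i -> u / B C0 _: fires at position(s) 5: nufouvpis
surface: nufouvpis

cell KEL=zo, GRD=ol, CASE=em:
underlying: nufo-nal-it-s
1. 0 -> a / C _ C #: inserts after position(s) 9: nufonalitas
2. k -> g, p -> b, s -> z, t -> d / V _ V: fires at position(s) 9: nufonalidas
3. e -> o, i -> u / B C0 _: fires at position(s) 8: nufonaludas
surface: nufonaludas

cell KEL=ri, GRD=so, CASE=du:
underlying: nufo-iv-ma-be
1. 0 -> a / C _ C #: no change
2. k -> g, p -> b, s -> z, t -> d / V _ V: no change
3. e -> o, i -> u / B C0 _: fires at position(s) 5, 10: nufouvmabo
surface: nufouvmabo

cell KEL=zo, GRD=ol, CASE=ne:
underlying: nufo-nal-zen-s
1. 0 -> a / C _ C #: inserts after position(s) 10: nufonalzenas
2. k -> g, p -> b, s -> z, t -> d / V _ V: no change
3. e -> o, i -> u / B C0 _: fires at position(s) 9: nufonalzonas
surface: nufonalzonas


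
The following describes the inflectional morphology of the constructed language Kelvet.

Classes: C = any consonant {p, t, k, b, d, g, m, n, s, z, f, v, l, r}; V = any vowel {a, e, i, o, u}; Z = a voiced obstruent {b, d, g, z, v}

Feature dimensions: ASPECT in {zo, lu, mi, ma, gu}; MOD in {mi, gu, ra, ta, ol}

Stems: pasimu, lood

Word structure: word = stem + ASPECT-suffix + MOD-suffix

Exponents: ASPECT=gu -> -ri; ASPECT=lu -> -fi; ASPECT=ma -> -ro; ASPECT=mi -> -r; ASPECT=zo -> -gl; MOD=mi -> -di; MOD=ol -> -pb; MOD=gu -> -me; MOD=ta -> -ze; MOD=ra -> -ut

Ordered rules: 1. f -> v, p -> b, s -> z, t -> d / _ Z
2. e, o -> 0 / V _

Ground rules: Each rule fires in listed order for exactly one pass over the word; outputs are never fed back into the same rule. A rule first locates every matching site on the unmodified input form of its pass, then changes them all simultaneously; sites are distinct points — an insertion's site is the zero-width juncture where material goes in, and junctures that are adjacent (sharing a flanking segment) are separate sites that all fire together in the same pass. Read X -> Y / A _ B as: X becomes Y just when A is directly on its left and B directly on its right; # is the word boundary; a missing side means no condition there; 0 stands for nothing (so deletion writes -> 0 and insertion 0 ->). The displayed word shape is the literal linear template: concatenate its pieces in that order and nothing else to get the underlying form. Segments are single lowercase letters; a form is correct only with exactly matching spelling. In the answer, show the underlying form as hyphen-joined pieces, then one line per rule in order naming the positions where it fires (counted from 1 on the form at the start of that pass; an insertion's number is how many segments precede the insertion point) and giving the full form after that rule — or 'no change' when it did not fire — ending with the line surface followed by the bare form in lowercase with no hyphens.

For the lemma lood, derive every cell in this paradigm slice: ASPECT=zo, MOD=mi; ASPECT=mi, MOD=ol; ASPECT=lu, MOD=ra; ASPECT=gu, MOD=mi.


cell ASPECT=zo, MOD=mi:
underlying: lood-gl-di
1. f -> v, p -> b, s -> z, t -> d / _ Z: no change
2. e, o -> 0 / V _: fires at position(s) 3: lodgldi
surface: lodgldi

cell ASPECT=mi, MOD=ol:
underlying: lood-r-pb
1. f -> v, p -> b, s -> z, t -> d / _ Z: fires at position(s) 6: loodrbb
2. e, o -> 0 / V _: fires at position(s) 3: lodrbb
surface: lodrbb

cell ASPECT=lu, MOD=ra:
underlying: lood-fi-ut
1. f -> v, p -> b, s -> z, t -> d / _ Z: no change
2. e, o -> 0 / V _: fires at position(s) 3: lodfiut
surface: lodfiut

cell ASPECT=gu, MOD=mi:
underlying: lood-ri-di
1. f -> v, p -> b, s -> z, t -> d / _ Z: no change
2. e, o -> 0 / V _: fires at position(s) 3: lodridi
surface: lodridi


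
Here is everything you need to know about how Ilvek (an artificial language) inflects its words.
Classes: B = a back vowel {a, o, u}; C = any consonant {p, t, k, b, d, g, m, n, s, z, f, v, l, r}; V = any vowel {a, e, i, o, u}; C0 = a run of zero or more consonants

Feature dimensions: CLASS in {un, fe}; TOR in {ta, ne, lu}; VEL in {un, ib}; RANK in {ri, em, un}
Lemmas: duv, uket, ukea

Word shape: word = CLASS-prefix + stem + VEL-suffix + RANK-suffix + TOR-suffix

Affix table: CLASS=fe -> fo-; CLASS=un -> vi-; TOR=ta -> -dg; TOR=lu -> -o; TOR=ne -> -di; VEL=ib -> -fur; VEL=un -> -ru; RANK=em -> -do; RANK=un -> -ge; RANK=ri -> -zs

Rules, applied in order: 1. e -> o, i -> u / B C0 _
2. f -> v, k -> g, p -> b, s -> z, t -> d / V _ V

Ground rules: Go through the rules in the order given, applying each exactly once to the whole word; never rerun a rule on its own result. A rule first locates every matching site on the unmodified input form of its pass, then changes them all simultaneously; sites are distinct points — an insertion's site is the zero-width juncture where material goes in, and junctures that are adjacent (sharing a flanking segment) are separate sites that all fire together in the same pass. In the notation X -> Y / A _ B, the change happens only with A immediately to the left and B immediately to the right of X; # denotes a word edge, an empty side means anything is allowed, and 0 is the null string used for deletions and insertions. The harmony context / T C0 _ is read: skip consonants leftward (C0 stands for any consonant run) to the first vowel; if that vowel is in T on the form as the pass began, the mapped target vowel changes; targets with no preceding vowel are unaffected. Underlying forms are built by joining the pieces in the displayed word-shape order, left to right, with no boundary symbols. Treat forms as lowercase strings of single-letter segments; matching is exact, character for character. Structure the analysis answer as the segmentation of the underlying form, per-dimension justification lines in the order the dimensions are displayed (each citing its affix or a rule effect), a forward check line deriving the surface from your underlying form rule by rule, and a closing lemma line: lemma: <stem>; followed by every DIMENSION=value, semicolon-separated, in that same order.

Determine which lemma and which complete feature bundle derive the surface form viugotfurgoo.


underlying: vi-uket-fur-ge-o
CLASS=un - signalled by the affix vi-
TOR=lu - signalled by the affix -o
VEL=ib - signalled by the affix -fur
RANK=un - signalled by the affix -ge
check: viuketfurgeo -> viukotfurgoo -> viugotfurgoo
lemma: uket; CLASS=un; TOR=lu; VEL=ib; RANK=un


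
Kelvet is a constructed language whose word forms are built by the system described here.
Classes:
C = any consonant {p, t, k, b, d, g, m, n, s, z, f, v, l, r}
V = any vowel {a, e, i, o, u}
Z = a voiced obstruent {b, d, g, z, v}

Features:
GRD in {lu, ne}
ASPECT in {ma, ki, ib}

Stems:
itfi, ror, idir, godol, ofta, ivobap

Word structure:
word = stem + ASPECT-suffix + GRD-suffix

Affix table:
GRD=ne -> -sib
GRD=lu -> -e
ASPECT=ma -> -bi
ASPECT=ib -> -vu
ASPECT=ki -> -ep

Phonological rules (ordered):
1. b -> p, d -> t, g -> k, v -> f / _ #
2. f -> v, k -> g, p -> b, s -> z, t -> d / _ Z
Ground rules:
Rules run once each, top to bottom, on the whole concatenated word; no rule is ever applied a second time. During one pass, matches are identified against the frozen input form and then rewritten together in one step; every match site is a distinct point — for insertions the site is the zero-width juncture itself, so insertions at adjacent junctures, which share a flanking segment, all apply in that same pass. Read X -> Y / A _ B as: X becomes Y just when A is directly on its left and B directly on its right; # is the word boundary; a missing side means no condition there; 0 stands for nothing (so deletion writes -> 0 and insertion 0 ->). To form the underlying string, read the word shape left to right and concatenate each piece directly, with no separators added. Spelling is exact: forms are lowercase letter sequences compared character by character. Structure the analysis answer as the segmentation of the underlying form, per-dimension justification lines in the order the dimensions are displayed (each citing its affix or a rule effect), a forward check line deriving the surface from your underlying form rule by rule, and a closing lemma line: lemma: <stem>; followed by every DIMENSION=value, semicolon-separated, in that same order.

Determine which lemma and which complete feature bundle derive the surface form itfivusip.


underlying: itfi-vu-sib
GRD=ne - signalled by the affix -sib
ASPECT=ib - signalled by the affix -vu
check: itfivusib -> itfivusip -> itfivusip
lemma: itfi; GRD=ne; ASPECT=ib


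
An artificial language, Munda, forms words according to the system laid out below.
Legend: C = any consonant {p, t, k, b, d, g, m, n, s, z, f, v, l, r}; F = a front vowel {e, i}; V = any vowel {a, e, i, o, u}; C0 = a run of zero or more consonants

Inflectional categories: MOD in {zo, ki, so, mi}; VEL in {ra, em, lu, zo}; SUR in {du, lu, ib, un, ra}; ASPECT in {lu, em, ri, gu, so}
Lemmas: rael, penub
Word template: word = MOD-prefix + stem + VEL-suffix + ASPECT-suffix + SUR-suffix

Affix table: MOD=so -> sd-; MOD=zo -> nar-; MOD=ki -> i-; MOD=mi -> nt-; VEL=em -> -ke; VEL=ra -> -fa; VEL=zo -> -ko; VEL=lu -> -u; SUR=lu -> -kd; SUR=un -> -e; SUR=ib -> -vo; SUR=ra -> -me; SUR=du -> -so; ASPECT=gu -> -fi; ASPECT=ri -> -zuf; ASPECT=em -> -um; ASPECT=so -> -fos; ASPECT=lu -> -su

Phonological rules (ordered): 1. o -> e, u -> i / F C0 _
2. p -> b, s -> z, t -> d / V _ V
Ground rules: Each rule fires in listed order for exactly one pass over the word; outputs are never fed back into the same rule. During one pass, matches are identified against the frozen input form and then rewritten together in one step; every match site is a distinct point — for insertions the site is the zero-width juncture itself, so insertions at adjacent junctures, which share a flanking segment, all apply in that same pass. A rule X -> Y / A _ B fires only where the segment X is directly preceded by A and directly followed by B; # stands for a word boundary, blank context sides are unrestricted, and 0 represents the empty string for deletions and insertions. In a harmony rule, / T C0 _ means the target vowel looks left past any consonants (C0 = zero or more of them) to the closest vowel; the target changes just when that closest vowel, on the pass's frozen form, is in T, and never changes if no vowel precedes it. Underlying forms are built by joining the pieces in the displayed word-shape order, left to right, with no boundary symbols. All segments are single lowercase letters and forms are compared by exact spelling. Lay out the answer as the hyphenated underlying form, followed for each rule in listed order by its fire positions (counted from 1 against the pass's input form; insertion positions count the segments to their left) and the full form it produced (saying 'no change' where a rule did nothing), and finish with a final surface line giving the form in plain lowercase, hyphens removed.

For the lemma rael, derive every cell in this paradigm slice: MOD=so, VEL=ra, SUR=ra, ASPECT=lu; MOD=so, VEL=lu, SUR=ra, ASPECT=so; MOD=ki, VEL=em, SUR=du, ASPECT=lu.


cell MOD=so, VEL=ra, SUR=ra, ASPECT=lu:
underlying: sd-rael-fa-su-me
1. o -> e, u -> i / F C0 _: no change
2. p -> b, s -> z, t -> d / V _ V: fires at position(s) 9: sdraelfazume
surface: sdraelfazume

cell MOD=so, VEL=lu, SUR=ra, ASPECT=so:
underlying: sd-rael-u-fos-me
1. o -> e, u -> i / F C0 _: fires at position(s) 7: sdraelifosme
2. p -> b, s -> z, t -> d / V _ V: no change
surface: sdraelifosme

cell MOD=ki, VEL=em, SUR=du, ASPECT=lu:
underlying: i-rael-ke-su-so
1. o -> e, u -> i / F C0 _: fires at position(s) 9: iraelkesiso
2. p -> b, s -> z, t -> d / V _ V: fires at position(s) 8, 10: iraelkezizo
surface: iraelkezizo


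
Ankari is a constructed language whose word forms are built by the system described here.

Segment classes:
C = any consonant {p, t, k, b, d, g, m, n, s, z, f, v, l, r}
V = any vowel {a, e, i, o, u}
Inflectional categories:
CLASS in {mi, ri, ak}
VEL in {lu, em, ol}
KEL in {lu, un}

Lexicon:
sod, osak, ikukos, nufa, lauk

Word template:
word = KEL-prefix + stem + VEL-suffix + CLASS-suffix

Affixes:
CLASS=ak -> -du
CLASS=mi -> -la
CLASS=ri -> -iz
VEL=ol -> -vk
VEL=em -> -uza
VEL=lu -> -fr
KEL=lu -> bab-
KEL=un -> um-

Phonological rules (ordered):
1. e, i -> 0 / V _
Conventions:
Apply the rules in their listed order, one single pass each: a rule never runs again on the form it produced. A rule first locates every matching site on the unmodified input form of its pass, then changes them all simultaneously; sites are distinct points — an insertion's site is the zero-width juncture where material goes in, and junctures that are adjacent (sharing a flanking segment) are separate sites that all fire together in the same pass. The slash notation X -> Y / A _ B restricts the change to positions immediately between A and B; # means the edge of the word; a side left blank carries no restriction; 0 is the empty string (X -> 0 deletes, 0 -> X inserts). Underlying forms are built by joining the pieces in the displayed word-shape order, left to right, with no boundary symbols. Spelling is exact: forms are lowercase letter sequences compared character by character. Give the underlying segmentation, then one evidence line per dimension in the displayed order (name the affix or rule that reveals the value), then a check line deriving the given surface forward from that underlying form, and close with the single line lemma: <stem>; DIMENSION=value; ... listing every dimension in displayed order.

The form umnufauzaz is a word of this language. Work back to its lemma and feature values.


underlying: um-nufa-uza-iz
CLASS=ri - signalled by the affix -iz
VEL=em - signalled by the affix -uza
KEL=un - signalled by the affix um-
check: umnufauzaiz -> umnufauzaz
lemma: nufa; CLASS=ri; VEL=em; KEL=un


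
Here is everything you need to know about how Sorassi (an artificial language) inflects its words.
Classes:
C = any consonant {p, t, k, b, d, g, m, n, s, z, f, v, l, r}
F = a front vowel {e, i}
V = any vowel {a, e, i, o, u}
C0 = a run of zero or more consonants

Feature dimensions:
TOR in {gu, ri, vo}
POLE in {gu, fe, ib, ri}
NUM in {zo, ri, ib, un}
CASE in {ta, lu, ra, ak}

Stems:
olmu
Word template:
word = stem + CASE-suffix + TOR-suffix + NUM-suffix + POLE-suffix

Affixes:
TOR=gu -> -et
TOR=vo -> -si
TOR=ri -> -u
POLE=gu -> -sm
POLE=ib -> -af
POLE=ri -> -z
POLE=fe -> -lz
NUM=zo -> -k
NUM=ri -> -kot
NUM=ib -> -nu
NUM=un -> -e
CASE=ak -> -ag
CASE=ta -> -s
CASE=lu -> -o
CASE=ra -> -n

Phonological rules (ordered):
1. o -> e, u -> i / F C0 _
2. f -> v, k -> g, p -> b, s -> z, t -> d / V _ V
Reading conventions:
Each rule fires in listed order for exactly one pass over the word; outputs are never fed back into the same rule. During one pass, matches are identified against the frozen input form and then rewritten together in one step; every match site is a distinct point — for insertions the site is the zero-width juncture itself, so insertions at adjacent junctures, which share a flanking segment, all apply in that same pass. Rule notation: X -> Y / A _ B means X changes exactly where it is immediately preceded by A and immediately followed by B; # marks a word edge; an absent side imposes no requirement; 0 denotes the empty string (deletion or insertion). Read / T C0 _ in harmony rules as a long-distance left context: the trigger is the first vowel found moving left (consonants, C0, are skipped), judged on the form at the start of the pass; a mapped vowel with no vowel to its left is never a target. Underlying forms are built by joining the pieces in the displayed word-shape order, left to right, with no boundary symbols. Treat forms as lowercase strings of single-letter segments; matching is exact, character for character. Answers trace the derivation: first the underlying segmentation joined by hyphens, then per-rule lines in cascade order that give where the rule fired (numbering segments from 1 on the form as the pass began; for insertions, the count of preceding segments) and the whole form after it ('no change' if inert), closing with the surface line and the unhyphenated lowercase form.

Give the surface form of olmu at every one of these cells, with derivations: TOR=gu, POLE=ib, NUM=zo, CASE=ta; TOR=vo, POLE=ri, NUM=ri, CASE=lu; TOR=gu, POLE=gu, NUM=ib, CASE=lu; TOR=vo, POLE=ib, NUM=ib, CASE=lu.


cell TOR=gu, POLE=ib, NUM=zo, CASE=ta:
underlying: olmu-s-et-k-af
1. o -> e, u -> i / F C0 _: no change
2. f -> v, k -> g, p -> b, s -> z, t -> d / V _ V: fires at position(s) 5: olmuzetkaf
surface: olmuzetkaf

cell TOR=vo, POLE=ri, NUM=ri, CASE=lu:
underlying: olmu-o-si-kot-z
1. o -> e, u -> i / F C0 _: fires at position(s) 9: olmuosiketz
2. f -> v, k -> g, p -> b, s -> z, t -> d / V _ V: fires at position(s) 6, 8: olmuozigetz
surface: olmuozigetz

cell TOR=gu, POLE=gu, NUM=ib, CASE=lu:
underlying: olmu-o-et-nu-sm
1. o -> e, u -> i / F C0 _: fires at position(s) 9: olmuoetnism
2. f -> v, k -> g, p -> b, s -> z, t -> d / V _ V: no change
surface: olmuoetnism

cell TOR=vo, POLE=ib, NUM=ib, CASE=lu:
underlying: olmu-o-si-nu-af
1. o -> e, u -> i / F C0 _: fires at position(s) 9: olmuosiniaf
2. f -> v, k -> g, p -> b, s -> z, t -> d / V _ V: fires at position(s) 6: olmuoziniaf
surface: olmuoziniaf


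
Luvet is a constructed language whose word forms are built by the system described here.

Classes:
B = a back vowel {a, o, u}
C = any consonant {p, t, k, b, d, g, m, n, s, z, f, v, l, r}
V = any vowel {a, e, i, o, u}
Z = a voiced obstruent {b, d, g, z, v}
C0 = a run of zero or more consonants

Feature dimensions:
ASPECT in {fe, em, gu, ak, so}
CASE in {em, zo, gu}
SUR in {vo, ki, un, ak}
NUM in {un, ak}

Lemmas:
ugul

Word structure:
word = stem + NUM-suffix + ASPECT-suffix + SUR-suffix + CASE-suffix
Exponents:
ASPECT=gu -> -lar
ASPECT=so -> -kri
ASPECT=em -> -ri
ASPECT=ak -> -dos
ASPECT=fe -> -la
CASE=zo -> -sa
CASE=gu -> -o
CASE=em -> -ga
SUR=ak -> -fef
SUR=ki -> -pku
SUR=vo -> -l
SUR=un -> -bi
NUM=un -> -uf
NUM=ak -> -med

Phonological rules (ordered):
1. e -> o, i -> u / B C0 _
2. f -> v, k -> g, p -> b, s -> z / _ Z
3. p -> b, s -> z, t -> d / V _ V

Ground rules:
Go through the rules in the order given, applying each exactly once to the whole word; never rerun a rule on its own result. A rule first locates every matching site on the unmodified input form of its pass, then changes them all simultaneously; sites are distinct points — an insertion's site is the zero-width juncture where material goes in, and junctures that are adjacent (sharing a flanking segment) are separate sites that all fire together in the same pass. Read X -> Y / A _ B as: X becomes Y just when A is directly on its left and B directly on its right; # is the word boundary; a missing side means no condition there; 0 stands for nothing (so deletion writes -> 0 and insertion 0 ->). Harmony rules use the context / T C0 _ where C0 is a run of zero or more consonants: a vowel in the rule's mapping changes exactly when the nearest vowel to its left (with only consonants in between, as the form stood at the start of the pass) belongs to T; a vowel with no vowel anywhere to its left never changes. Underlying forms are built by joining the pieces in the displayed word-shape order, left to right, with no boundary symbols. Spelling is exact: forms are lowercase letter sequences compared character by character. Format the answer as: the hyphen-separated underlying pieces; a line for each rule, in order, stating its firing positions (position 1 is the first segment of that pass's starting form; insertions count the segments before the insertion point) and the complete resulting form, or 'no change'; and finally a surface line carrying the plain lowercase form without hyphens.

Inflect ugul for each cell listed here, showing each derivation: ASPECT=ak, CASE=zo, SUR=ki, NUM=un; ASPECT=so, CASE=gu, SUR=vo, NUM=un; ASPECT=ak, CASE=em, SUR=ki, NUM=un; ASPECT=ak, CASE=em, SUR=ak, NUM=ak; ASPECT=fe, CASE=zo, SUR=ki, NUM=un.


cell ASPECT=ak, CASE=zo, SUR=ki, NUM=un:
underlying: ugul-uf-dos-pku-sa
1. e -> o, i -> u / B C0 _: no change
2. f -> v, k -> g, p -> b, s -> z / _ Z: fires at position(s) 6: uguluvdospkusa
3. p -> b, s -> z, t -> d / V _ V: fires at position(s) 13: uguluvdospkuza
surface: uguluvdospkuza

cell ASPECT=so, CASE=gu, SUR=vo, NUM=un:
underlying: ugul-uf-kri-l-o
1. e -> o, i -> u / B C0 _: fires at position(s) 9: ugulufkrulo
2. f -> v, k -> g, p -> b, s -> z / _ Z: no change
3. p -> b, s -> z, t -> d / V _ V: no change
surface: ugulufkrulo

cell ASPECT=ak, CASE=em, SUR=ki, NUM=un:
underlying: ugul-uf-dos-pku-ga
1. e -> o, i -> u / B C0 _: no change
2. f -> v, k -> g, p -> b, s -> z / _ Z: fires at position(s) 6: uguluvdospkuga
3. p -> b, s -> z, t -> d / V _ V: no change
surface: uguluvdospkuga

cell ASPECT=ak, CASE=em, SUR=ak, NUM=ak:
underlying: ugul-med-dos-fef-ga
1. e -> o, i -> u / B C0 _: fires at position(s) 6, 12: ugulmoddosfofga
2. f -> v, k -> g, p -> b, s -> z / _ Z: fires at position(s) 13: ugulmoddosfovga
3. p -> b, s -> z, t -> d / V _ V: no change
surface: ugulmoddosfovga

cell ASPECT=fe, CASE=zo, SUR=ki, NUM=un:
underlying: ugul-uf-la-pku-sa
1. e -> o, i -> u / B C0 _: no change
2. f -> v, k -> g, p -> b, s -> z / _ Z: no change
3. p -> b, s -> z, t -> d / V _ V: fires at position(s) 12: uguluflapkuza
surface: uguluflapkuza


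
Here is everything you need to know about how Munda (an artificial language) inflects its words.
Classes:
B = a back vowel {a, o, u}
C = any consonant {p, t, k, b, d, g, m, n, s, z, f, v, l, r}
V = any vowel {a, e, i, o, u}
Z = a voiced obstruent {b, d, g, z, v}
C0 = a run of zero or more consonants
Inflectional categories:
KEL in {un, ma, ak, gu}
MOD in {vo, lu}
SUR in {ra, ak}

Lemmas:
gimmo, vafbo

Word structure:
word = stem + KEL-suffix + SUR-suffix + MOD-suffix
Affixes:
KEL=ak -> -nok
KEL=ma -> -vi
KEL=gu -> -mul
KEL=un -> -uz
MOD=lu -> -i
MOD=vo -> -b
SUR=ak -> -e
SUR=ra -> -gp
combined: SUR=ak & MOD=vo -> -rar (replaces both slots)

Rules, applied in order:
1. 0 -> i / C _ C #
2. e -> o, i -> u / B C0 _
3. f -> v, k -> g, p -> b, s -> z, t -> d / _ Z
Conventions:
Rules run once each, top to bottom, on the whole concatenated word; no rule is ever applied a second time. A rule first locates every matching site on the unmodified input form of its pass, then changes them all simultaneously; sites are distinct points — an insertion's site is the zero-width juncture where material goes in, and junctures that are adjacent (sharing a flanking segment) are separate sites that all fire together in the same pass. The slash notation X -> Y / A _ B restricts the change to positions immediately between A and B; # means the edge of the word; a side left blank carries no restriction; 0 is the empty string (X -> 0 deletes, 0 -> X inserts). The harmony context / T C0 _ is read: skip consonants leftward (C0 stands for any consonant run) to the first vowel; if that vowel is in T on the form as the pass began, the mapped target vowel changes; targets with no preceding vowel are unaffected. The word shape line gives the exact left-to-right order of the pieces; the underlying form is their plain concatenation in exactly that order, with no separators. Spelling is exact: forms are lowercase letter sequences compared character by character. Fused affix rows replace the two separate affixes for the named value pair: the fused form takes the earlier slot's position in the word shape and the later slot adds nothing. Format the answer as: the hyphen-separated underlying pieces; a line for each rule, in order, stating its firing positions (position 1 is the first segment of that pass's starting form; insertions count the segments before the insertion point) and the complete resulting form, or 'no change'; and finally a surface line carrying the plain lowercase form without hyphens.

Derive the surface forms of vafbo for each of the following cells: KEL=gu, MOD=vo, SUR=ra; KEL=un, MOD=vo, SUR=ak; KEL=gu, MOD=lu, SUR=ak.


cell KEL=gu, MOD=vo, SUR=ra:
underlying: vafbo-mul-gp-b
1. 0 -> i / C _ C #: inserts after position(s) 10: vafbomulgpib
2. e -> o, i -> u / B C0 _: fires at position(s) 11: vafbomulgpub
3. f -> v, k -> g, p -> b, s -> z, t -> d / _ Z: fires at position(s) 3: vavbomulgpub
surface: vavbomulgpub

cell KEL=un, MOD=vo, SUR=ak:
underlying: vafbo-uz-rar
1. 0 -> i / C _ C #: no change
2. e -> o, i -> u / B C0 _: no change
3. f -> v, k -> g, p -> b, s -> z, t -> d / _ Z: fires at position(s) 3: vavbouzrar
surface: vavbouzrar

cell KEL=gu, MOD=lu, SUR=ak:
underlying: vafbo-mul-e-i
1. 0 -> i / C _ C #: no change
2. e -> o, i -> u / B C0 _: fires at position(s) 9: vafbomuloi
3. f -> v, k -> g, p -> b, s -> z, t -> d / _ Z: fires at position(s) 3: vavbomuloi
surface: vavbomuloi


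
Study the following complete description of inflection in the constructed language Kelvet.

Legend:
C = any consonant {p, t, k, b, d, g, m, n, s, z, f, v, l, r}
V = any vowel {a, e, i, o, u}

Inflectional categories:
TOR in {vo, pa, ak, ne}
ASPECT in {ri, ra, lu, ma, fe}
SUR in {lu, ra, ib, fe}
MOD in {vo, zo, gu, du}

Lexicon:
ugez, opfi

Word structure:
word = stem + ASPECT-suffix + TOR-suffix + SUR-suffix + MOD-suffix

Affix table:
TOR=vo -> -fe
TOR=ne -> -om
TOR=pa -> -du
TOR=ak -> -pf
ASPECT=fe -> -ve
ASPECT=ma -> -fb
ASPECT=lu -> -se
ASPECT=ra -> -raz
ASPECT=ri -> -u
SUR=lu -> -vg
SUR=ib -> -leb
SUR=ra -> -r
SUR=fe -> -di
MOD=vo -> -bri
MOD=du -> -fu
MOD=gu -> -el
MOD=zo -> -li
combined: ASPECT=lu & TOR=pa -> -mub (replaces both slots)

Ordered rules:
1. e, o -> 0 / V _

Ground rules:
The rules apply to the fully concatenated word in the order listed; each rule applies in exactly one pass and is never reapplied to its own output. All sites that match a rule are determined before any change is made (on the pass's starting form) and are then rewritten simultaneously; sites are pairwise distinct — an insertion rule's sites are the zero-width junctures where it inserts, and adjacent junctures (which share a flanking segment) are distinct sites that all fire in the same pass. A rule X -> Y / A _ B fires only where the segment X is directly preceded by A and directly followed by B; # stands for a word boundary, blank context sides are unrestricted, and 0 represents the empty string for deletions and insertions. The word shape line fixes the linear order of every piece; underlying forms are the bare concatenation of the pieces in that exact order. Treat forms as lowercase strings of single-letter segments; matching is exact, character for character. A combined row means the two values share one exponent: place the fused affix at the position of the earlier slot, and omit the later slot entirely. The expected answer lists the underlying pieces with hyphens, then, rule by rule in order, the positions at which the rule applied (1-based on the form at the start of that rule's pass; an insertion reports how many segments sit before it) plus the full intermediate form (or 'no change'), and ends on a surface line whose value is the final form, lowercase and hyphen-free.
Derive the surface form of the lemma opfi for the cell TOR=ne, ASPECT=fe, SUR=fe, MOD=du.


underlying: opfi-ve-om-di-fu
1. e, o -> 0 / V _: fires at position(s) 7: opfivemdifu
surface: opfivemdifu


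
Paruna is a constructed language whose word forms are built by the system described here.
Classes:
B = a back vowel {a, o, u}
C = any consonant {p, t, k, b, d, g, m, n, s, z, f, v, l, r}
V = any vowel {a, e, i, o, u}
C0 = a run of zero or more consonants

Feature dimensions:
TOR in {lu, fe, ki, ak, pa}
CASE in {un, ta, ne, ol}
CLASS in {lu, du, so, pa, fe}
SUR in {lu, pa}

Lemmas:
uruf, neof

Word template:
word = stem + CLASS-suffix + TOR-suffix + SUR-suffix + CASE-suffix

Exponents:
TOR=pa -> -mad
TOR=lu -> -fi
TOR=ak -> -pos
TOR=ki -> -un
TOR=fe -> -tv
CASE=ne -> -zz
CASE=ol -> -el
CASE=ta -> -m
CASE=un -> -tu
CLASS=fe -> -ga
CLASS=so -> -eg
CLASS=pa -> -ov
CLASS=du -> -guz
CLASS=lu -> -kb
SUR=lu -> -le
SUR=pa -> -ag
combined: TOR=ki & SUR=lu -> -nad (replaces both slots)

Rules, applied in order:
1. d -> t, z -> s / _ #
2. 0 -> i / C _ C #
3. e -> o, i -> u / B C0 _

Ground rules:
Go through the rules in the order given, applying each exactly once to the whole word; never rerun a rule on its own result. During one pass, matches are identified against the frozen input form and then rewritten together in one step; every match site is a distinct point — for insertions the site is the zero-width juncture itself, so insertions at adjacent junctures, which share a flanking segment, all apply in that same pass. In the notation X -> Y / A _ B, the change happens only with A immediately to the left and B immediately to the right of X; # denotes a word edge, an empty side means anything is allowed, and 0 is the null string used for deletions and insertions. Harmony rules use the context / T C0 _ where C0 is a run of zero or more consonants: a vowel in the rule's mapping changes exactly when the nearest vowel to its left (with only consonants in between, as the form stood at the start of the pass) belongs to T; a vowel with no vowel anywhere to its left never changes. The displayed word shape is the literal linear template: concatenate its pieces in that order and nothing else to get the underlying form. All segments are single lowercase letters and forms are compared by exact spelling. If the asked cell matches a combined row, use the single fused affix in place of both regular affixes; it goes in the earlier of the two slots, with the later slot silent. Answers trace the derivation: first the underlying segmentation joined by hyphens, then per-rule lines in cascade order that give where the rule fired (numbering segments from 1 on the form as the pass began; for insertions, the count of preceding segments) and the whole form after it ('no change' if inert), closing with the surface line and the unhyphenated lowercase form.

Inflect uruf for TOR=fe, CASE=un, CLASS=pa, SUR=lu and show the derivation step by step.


underlying: uruf-ov-tv-le-tu
1. d -> t, z -> s / _ #: no change
2. 0 -> i / C _ C #: no change
3. e -> o, i -> u / B C0 _: fires at position(s) 10: urufovtvlotu
surface: urufovtvlotu


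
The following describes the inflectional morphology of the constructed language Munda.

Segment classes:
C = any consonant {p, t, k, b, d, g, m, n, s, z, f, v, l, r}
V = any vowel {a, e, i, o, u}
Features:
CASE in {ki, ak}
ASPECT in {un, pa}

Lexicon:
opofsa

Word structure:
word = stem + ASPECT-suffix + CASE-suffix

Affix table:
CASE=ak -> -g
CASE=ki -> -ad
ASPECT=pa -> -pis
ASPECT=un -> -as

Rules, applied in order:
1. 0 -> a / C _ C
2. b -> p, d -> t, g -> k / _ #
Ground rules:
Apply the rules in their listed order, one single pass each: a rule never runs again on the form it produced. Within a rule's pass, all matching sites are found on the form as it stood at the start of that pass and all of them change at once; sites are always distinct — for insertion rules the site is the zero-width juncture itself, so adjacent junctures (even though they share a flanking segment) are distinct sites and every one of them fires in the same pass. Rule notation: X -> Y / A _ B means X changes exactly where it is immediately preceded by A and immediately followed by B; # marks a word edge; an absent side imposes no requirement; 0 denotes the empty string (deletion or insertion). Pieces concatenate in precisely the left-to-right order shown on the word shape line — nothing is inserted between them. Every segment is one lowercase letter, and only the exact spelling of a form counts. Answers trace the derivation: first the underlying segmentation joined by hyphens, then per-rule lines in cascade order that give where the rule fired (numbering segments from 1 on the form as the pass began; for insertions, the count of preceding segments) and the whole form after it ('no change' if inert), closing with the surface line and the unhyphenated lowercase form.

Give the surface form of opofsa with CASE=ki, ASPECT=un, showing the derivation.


underlying: opofsa-as-ad
1. 0 -> a / C _ C: inserts after position(s) 4: opofasaasad
2. b -> p, d -> t, g -> k / _ #: fires at position(s) 11: opofasaasat
surface: opofasaasat


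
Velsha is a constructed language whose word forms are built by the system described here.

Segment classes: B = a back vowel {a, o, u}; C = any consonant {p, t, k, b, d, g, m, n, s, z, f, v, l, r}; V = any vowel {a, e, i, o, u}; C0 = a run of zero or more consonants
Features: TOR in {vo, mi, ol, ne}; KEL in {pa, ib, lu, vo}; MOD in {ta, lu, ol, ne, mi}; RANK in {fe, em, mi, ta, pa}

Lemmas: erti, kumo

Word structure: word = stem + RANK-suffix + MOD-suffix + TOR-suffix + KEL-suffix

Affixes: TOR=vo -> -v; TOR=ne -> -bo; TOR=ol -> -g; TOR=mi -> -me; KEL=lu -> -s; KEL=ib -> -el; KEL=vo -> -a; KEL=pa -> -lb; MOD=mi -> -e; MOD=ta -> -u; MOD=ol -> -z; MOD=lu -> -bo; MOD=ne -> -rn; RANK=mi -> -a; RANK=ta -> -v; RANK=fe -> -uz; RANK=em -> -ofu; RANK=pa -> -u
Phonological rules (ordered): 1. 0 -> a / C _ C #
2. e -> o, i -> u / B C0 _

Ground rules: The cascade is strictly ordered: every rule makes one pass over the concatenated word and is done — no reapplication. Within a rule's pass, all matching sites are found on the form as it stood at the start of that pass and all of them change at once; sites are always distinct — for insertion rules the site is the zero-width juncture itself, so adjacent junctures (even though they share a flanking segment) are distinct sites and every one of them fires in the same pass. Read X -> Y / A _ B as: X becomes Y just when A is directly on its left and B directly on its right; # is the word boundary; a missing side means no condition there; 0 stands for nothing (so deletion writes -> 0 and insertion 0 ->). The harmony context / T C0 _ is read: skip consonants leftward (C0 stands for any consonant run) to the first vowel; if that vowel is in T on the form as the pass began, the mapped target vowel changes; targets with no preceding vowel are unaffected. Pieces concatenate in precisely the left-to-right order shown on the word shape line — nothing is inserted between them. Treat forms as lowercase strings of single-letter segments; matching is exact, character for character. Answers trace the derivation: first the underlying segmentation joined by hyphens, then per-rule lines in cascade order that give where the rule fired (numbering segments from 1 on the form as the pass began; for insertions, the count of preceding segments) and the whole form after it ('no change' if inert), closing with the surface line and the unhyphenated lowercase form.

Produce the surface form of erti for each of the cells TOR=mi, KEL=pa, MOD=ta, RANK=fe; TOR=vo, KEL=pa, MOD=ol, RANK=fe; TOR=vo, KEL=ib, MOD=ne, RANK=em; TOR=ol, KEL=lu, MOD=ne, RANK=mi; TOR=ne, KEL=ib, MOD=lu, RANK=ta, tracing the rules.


cell TOR=mi, KEL=pa, MOD=ta, RANK=fe:
underlying: erti-uz-u-me-lb
1. 0 -> a / C _ C #: inserts after position(s) 10: ertiuzumelab
2. e -> o, i -> u / B C0 _: fires at position(s) 9: ertiuzumolab
surface: ertiuzumolab

cell TOR=vo, KEL=pa, MOD=ol, RANK=fe:
underlying: erti-uz-z-v-lb
1. 0 -> a / C _ C #: inserts after position(s) 9: ertiuzzvlab
2. e -> o, i -> u / B C0 _: no change
surface: ertiuzzvlab

cell TOR=vo, KEL=ib, MOD=ne, RANK=em:
underlying: erti-ofu-rn-v-el
1. 0 -> a / C _ C #: no change
2. e -> o, i -> u / B C0 _: fires at position(s) 11: ertiofurnvol
surface: ertiofurnvol

cell TOR=ol, KEL=lu, MOD=ne, RANK=mi:
underlying: erti-a-rn-g-s
1. 0 -> a / C _ C #: inserts after position(s) 8: ertiarngas
2. e -> o, i -> u / B C0 _: no change
surface: ertiarngas

cell TOR=ne, KEL=ib, MOD=lu, RANK=ta:
underlying: erti-v-bo-bo-el
1. 0 -> a / C _ C #: no change
2. e -> o, i -> u / B C0 _: fires at position(s) 10: ertivbobool
surface: ertivbobool
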